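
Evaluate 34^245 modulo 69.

By square-and-multiply:
245 in binary is 11110101, i.e. 245 = 128 + 64 + 32 + 16 + 4 + 1.
34^1 ≡ 34 (mod 69)
34^2 ≡ 34^2 = 1156 ≡ 52 (mod 69)
34^4 ≡ 52^2 = 2704 ≡ 13 (mod 69)
34^8 ≡ 13^2 = 169 ≡ 31 (mod 69)
34^16 ≡ 31^2 = 961 ≡ 64 (mod 69)
34^32 ≡ 64^2 = 4096 ≡ 25 (mod 69)
34^64 ≡ 25^2 = 625 ≡ 4 (mod 69)
34^128 ≡ 4^2 = 16 (mod 69)
34^245 = 34^128 × 34^64 × 34^32 × 34^16 × 34^4 × 34^1 ≡ 16 × 4 × 25 × 64 × 13 × 34 (mod 69).
Accumulate the product:
16 × 4 = 64
64 × 25 = 1600 ≡ 13
13 × 64 = 832 ≡ 4
4 × 13 = 52
52 × 34 = 1768 ≡ 43

43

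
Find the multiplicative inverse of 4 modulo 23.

6

By the extended Euclidean algorithm:
23 = 5*4 + 3
4 = 1*3 + 1
3 = 3*1 + 0
gcd(4, 23) = 1, so the inverse exists.
Bézout: 1 = −1*23 + 6*4.
So 4⁻¹ ≡ 6 (mod 23).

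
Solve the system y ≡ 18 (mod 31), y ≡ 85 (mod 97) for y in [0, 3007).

31⁻¹ mod 97: 31·72 ≡ 1 (mod 97), so 31⁻¹ ≡ 72.
y = 18 + 31·((85 − 18)·72 mod 97) = 18 + 31·71 = 2219.

2219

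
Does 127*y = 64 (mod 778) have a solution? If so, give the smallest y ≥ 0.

754

gcd(127, 778) = 1, so a unique solution mod 778 exists.
127⁻¹ ≡ 729 (mod 778).
y ≡ 729*64 ≡ 754 (mod 778).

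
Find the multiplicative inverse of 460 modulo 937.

55

937 = 2·460 + 17
460 = 27·17 + 1
17 = 17·1 + 0
gcd(460, 937) = 1, so the inverse exists.
Bézout: 1 = −27·937 + 55·460.
So 460⁻¹ ≡ 55 (mod 937).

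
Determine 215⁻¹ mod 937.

292

937 = 4·215 + 77
215 = 2·77 + 61
77 = 1·61 + 16
61 = 3·16 + 13
16 = 1·13 + 3
13 = 4·3 + 1
3 = 3·1 + 0
gcd(215, 937) = 1, so the inverse exists.
Bézout: 1 = −67·937 + 292·215.
So 215⁻¹ ≡ 292 (mod 937).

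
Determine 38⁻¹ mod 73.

25

73 = 1*38 + 35
38 = 1*35 + 3
35 = 11*3 + 2
3 = 1*2 + 1
2 = 2*1 + 0
gcd(38, 73) = 1, so the inverse exists.
Bézout: 1 = −13*73 + 25*38.
So 38⁻¹ ≡ 25 (mod 73).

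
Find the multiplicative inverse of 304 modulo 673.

352

Run the extended Euclidean algorithm:
673 = 2×304 + 65
304 = 4×65 + 44
65 = 1×44 + 21
44 = 2×21 + 2
21 = 10×2 + 1
2 = 2×1 + 0
gcd(304, 673) = 1, so the inverse exists.
Bézout: 1 = 145×673 − 321×304.
So 304⁻¹ ≡ −321 ≡ 352 (mod 673).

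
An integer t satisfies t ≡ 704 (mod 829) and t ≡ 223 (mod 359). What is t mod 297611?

829⁻¹ mod 359: 829·207 ≡ 1 (mod 359), so 829⁻¹ ≡ 207.
t = 704 + 829·((223 − 704)·207 mod 359) = 704 + 829·235 = 195519.
Check: 195519 mod 829 = 704, 195519 mod 359 = 223. ✓

195519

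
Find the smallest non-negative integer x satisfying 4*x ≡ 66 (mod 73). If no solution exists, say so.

gcd(4, 73) = 1, so a unique solution mod 73 exists.
4⁻¹ ≡ 55 (mod 73).
x ≡ 55*66 ≡ 53 (mod 73).

53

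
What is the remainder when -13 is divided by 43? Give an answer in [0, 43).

30

-13 = -1*43 + 30, so -13 ≡ 30 (mod 43).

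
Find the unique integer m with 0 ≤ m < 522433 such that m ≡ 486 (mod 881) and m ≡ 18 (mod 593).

881⁻¹ mod 593: 881·558 ≡ 1 (mod 593), so 881⁻¹ ≡ 558.
m = 486 + 881·((18 − 486)·558 mod 593) = 486 + 881·369 = 325575.
Check: 325575 mod 881 = 486, 325575 mod 593 = 18. ✓

325575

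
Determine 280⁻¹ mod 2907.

1630

2907 = 10×280 + 107
280 = 2×107 + 66
107 = 1×66 + 41
66 = 1×41 + 25
41 = 1×25 + 16
25 = 1×16 + 9
16 = 1×9 + 7
9 = 1×7 + 2
7 = 3×2 + 1
2 = 2×1 + 0
gcd(280, 2907) = 1, so the inverse exists.
Back-substitute for 1:
1 = 1×7 − 3×2
  = −3×9 + 4×7
  = 4×16 − 7×9
  = −7×25 + 11×16
  = 11×41 − 18×25
  = −18×66 + 29×41
  = 29×107 − 47×66
  = −47×280 + 123×107
  = 123×2907 − 1277×280
So 280⁻¹ ≡ −1277 ≡ 1630 (mod 2907).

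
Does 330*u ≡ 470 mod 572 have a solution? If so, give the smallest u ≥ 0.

no solution

gcd(330, 572) = 22, and 22 does not divide 470.
So the congruence has no solution.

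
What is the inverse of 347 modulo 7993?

7325

7993 = 23·347 + 12
347 = 28·12 + 11
12 = 1·11 + 1
11 = 11·1 + 0
gcd(347, 7993) = 1, so the inverse exists.
Back-substitute for 1:
1 = 1·12 − 1·11
  = −1·347 + 29·12
  = 29·7993 − 668·347
So 347⁻¹ ≡ −668 ≡ 7325 (mod 7993).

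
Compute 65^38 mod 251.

Compute successive squares:
38 in binary is 100110, i.e. 38 = 32 + 4 + 2.
65^1 ≡ 65 (mod 251)
65^2 ≡ 65^2 = 4225 ≡ 209 (mod 251)
65^4 ≡ 209^2 = 43681 ≡ 7 (mod 251)
65^8 ≡ 7^2 = 49 (mod 251)
65^16 ≡ 49^2 = 2401 ≡ 142 (mod 251)
65^32 ≡ 142^2 = 20164 ≡ 84 (mod 251)
65^38 = 65^32 · 65^4 · 65^2 ≡ 84 · 7 · 209 (mod 251).
Accumulate the product:
84 · 7 = 588 ≡ 86
86 · 209 = 17974 ≡ 153

153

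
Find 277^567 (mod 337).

Using repeated squaring:
567 in binary is 1000110111, i.e. 567 = 512 + 32 + 16 + 4 + 2 + 1.
277^1 ≡ 277 (mod 337)
277^2 ≡ 277^2 = 76729 ≡ 230 (mod 337)
277^4 ≡ 230^2 = 52900 ≡ 328 (mod 337)
277^8 ≡ 328^2 = 107584 ≡ 81 (mod 337)
277^16 ≡ 81^2 = 6561 ≡ 158 (mod 337)
277^32 ≡ 158^2 = 24964 ≡ 26 (mod 337)
277^64 ≡ 26^2 = 676 ≡ 2 (mod 337)
277^128 ≡ 2^2 = 4 (mod 337)
277^256 ≡ 4^2 = 16 (mod 337)
277^512 ≡ 16^2 = 256 (mod 337)
277^567 = 277^512 × 277^32 × 277^16 × 277^4 × 277^2 × 277^1 ≡ 256 × 26 × 158 × 328 × 230 × 277 (mod 337).
Accumulate the product:
256 × 26 = 6656 ≡ 253
253 × 158 = 39974 ≡ 208
208 × 328 = 68224 ≡ 150
150 × 230 = 34500 ≡ 126
126 × 277 = 34902 ≡ 191

191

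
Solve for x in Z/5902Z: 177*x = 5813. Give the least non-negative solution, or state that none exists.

gcd(177, 5902) = 1, so a unique solution mod 5902 exists.
177⁻¹ ≡ 967 (mod 5902).
x ≡ 967*5813 ≡ 2467 (mod 5902).

2467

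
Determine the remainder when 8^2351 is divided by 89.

4

2351 in binary is 100100101111, i.e. 2351 = 2048 + 256 + 32 + 8 + 4 + 2 + 1.
8^1 ≡ 8 (mod 89)
8^2 ≡ 8^2 = 64 (mod 89)
8^4 ≡ 64^2 = 4096 ≡ 2 (mod 89)
8^8 ≡ 2^2 = 4 (mod 89)
8^16 ≡ 4^2 = 16 (mod 89)
8^32 ≡ 16^2 = 256 ≡ 78 (mod 89)
8^64 ≡ 78^2 = 6084 ≡ 32 (mod 89)
8^128 ≡ 32^2 = 1024 ≡ 45 (mod 89)
8^256 ≡ 45^2 = 2025 ≡ 67 (mod 89)
8^512 ≡ 67^2 = 4489 ≡ 39 (mod 89)
8^1024 ≡ 39^2 = 1521 ≡ 8 (mod 89)
8^2048 ≡ 8^2 = 64 (mod 89)
8^2351 = 8^2048 × 8^256 × 8^32 × 8^8 × 8^4 × 8^2 × 8^1 ≡ 64 × 67 × 78 × 4 × 2 × 64 × 8 (mod 89).
Accumulate the product:
64 × 67 = 4288 ≡ 16
16 × 78 = 1248 ≡ 2
2 × 4 = 8
8 × 2 = 16
16 × 64 = 1024 ≡ 45
45 × 8 = 360 ≡ 4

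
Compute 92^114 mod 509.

460

By square-and-multiply:
114 in binary is 1110010, i.e. 114 = 64 + 32 + 16 + 2.
92^1 ≡ 92 (mod 509)
92^2 ≡ 92^2 = 8464 ≡ 320 (mod 509)
92^4 ≡ 320^2 = 102400 ≡ 91 (mod 509)
92^8 ≡ 91^2 = 8281 ≡ 137 (mod 509)
92^16 ≡ 137^2 = 18769 ≡ 445 (mod 509)
92^32 ≡ 445^2 = 198025 ≡ 24 (mod 509)
92^64 ≡ 24^2 = 576 ≡ 67 (mod 509)
92^114 = 92^64 · 92^32 · 92^16 · 92^2 ≡ 67 · 24 · 445 · 320 (mod 509).
Accumulate the product:
67 · 24 = 1608 ≡ 81
81 · 445 = 36045 ≡ 415
415 · 320 = 132800 ≡ 460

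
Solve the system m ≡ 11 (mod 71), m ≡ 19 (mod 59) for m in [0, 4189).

2851

71⁻¹ mod 59: 71·5 ≡ 1 (mod 59), so 71⁻¹ ≡ 5.
m = 11 + 71·((19 − 11)·5 mod 59) = 11 + 71·40 = 2851.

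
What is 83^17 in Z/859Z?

40

By square-and-multiply:
83^1 ≡ 83 (mod 859)
83^2 ≡ 83^2 = 6889 ≡ 17 (mod 859)
83^4 ≡ 17^2 = 289 (mod 859)
83^8 ≡ 289^2 = 83521 ≡ 198 (mod 859)
83^16 ≡ 198^2 = 39204 ≡ 549 (mod 859)
83^17 = 83^16 · 83^1 ≡ 549 · 83 (mod 859).
549 · 83 = 45567 ≡ 40 (mod 859).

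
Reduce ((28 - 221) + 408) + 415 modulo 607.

23

28 - 221 = -193 ≡ 414 (mod 607)
414 + 408 = 822 ≡ 215 (mod 607)
215 + 415 = 630 ≡ 23 (mod 607)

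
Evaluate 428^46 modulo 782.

104

Using repeated squaring:
428^1 ≡ 428 (mod 782)
428^2 ≡ 428^2 = 183184 ≡ 196 (mod 782)
428^4 ≡ 196^2 = 38416 ≡ 98 (mod 782)
428^8 ≡ 98^2 = 9604 ≡ 220 (mod 782)
428^16 ≡ 220^2 = 48400 ≡ 698 (mod 782)
428^32 ≡ 698^2 = 487204 ≡ 18 (mod 782)
428^46 = 428^32 * 428^8 * 428^4 * 428^2 ≡ 18 * 220 * 98 * 196 (mod 782).
Accumulate the product:
18 * 220 = 3960 ≡ 50
50 * 98 = 4900 ≡ 208
208 * 196 = 40768 ≡ 104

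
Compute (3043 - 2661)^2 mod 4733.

3043 - 2661 = 382
(382)^2 ≡ 3934 (mod 4733)

3934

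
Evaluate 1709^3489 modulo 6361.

By square-and-multiply:
3489 in binary is 110110100001, i.e. 3489 = 2048 + 1024 + 256 + 128 + 32 + 1.
1709^1 ≡ 1709 (mod 6361)
1709^2 ≡ 1709^2 = 2920681 ≡ 982 (mod 6361)
1709^4 ≡ 982^2 = 964324 ≡ 3813 (mod 6361)
1709^8 ≡ 3813^2 = 14538969 ≡ 4084 (mod 6361)
1709^16 ≡ 4084^2 = 16679056 ≡ 514 (mod 6361)
1709^32 ≡ 514^2 = 264196 ≡ 3395 (mod 6361)
1709^64 ≡ 3395^2 = 11526025 ≡ 6254 (mod 6361)
1709^128 ≡ 6254^2 = 39112516 ≡ 5088 (mod 6361)
1709^256 ≡ 5088^2 = 25887744 ≡ 4835 (mod 6361)
1709^512 ≡ 4835^2 = 23377225 ≡ 550 (mod 6361)
1709^1024 ≡ 550^2 = 302500 ≡ 3533 (mod 6361)
1709^2048 ≡ 3533^2 = 12482089 ≡ 1807 (mod 6361)
1709^3489 = 1709^2048 * 1709^1024 * 1709^256 * 1709^128 * 1709^32 * 1709^1 ≡ 1807 * 3533 * 4835 * 5088 * 3395 * 1709 (mod 6361).
Accumulate the product:
1807 * 3533 = 6384131 ≡ 4048
4048 * 4835 = 19572080 ≡ 5644
5644 * 5088 = 28716672 ≡ 3118
3118 * 3395 = 10585610 ≡ 906
906 * 1709 = 1548354 ≡ 2631

2631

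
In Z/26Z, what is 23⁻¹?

26 = 1·23 + 3
23 = 7·3 + 2
3 = 1·2 + 1
2 = 2·1 + 0
gcd(23, 26) = 1, so the inverse exists.
Bézout: 1 = 8·26 − 9·23.
So 23⁻¹ ≡ −9 ≡ 17 (mod 26).

17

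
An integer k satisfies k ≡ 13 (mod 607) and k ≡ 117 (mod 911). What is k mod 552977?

607⁻¹ mod 911: 607·908 ≡ 1 (mod 911), so 607⁻¹ ≡ 908.
k = 13 + 607·((117 − 13)·908 mod 911) = 13 + 607·599 = 363606.

363606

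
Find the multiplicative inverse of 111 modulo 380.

291

Apply the Euclidean algorithm and back-substitute:
380 = 3×111 + 47
111 = 2×47 + 17
47 = 2×17 + 13
17 = 1×13 + 4
13 = 3×4 + 1
4 = 4×1 + 0
gcd(111, 380) = 1, so the inverse exists.
Bézout: 1 = 26×380 − 89×111.
So 111⁻¹ ≡ −89 ≡ 291 (mod 380).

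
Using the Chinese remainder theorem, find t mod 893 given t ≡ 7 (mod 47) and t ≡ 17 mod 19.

47⁻¹ mod 19: 47×17 ≡ 1 (mod 19), so 47⁻¹ ≡ 17.
t = 7 + 47×((17 − 7)×17 mod 19) = 7 + 47×18 = 853.

853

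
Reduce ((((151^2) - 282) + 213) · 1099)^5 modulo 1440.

(151)^2 ≡ 1201 (mod 1440)
1201 - 282 = 919
919 + 213 = 1132
1132 · 1099 = 1244068 ≡ 1348 (mod 1440)
(1348)^5 ≡ 1408 (mod 1440)

1408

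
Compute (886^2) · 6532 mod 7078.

(886)^2 ≡ 6416 (mod 7078)
6416 · 6532 = 41909312 ≡ 474 (mod 7078)

474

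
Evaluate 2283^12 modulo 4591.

4538

Using repeated squaring:
2283^1 ≡ 2283 (mod 4591)
2283^2 ≡ 2283^2 = 5212089 ≡ 1304 (mod 4591)
2283^4 ≡ 1304^2 = 1700416 ≡ 1746 (mod 4591)
2283^8 ≡ 1746^2 = 3048516 ≡ 92 (mod 4591)
2283^12 = 2283^8 × 2283^4 ≡ 92 × 1746 (mod 4591).
92 × 1746 = 160632 ≡ 4538 (mod 4591).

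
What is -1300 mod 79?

43

-1300 = -17*79 + 43, so -1300 ≡ 43 (mod 79).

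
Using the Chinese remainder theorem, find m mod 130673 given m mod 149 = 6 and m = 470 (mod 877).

1347

149⁻¹ mod 877: 149×671 ≡ 1 (mod 877), so 149⁻¹ ≡ 671.
m = 6 + 149×((470 − 6)×671 mod 877) = 6 + 149×9 = 1347.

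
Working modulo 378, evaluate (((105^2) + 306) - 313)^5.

(105)^2 ≡ 63 (mod 378)
63 + 306 = 369
369 - 313 = 56
(56)^5 ≡ 140 (mod 378)

140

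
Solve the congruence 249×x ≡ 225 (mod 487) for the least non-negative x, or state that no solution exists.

218

gcd(249, 487) = 1, so a unique solution mod 487 exists.
249⁻¹ ≡ 133 (mod 487).
x ≡ 133×225 ≡ 218 (mod 487).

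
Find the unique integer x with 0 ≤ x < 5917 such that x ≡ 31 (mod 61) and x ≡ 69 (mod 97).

61⁻¹ mod 97: 61×35 ≡ 1 (mod 97), so 61⁻¹ ≡ 35.
x = 31 + 61×((69 − 31)×35 mod 97) = 31 + 61×69 = 4240.

4240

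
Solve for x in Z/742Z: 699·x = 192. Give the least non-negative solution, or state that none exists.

634

gcd(699, 742) = 1, so a unique solution mod 742 exists.
699⁻¹ ≡ 69 (mod 742).
x ≡ 69·192 ≡ 634 (mod 742).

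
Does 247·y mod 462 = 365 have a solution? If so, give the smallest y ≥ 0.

gcd(247, 462) = 1, so a unique solution mod 462 exists.
247⁻¹ ≡ 361 (mod 462).
y ≡ 361·365 ≡ 95 (mod 462).

95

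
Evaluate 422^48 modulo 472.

272

48 in binary is 110000, i.e. 48 = 32 + 16.
422^1 ≡ 422 (mod 472)
422^2 ≡ 422^2 = 178084 ≡ 140 (mod 472)
422^4 ≡ 140^2 = 19600 ≡ 248 (mod 472)
422^8 ≡ 248^2 = 61504 ≡ 144 (mod 472)
422^16 ≡ 144^2 = 20736 ≡ 440 (mod 472)
422^32 ≡ 440^2 = 193600 ≡ 80 (mod 472)
422^48 = 422^32 × 422^16 ≡ 80 × 440 (mod 472).
80 × 440 = 35200 ≡ 272 (mod 472).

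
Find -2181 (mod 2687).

506

-2181 = -1×2687 + 506, so -2181 ≡ 506 (mod 2687).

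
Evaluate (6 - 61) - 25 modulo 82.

6 - 61 = -55 ≡ 27 (mod 82)
27 - 25 = 2

2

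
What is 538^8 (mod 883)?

152

By square-and-multiply:
538^1 ≡ 538 (mod 883)
538^2 ≡ 538^2 = 289444 ≡ 703 (mod 883)
538^4 ≡ 703^2 = 494209 ≡ 612 (mod 883)
538^8 ≡ 612^2 = 374544 ≡ 152 (mod 883)
So 538^8 ≡ 152 (mod 883).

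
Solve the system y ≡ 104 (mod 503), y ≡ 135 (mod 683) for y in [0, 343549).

146980

503⁻¹ mod 683: 503·406 ≡ 1 (mod 683), so 503⁻¹ ≡ 406.
y = 104 + 503·((135 − 104)·406 mod 683) = 104 + 503·292 = 146980.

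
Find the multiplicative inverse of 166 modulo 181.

Run the extended Euclidean algorithm:
181 = 1*166 + 15
166 = 11*15 + 1
15 = 15*1 + 0
gcd(166, 181) = 1, so the inverse exists.
Back-substitute for 1:
1 = 1*166 − 11*15
  = −11*181 + 12*166
So 166⁻¹ ≡ 12 (mod 181).

12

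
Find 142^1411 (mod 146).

114

Using repeated squaring:
1411 in binary is 10110000011, i.e. 1411 = 1024 + 256 + 128 + 2 + 1.
142^1 ≡ 142 (mod 146)
142^2 ≡ 142^2 = 20164 ≡ 16 (mod 146)
142^4 ≡ 16^2 = 256 ≡ 110 (mod 146)
142^8 ≡ 110^2 = 12100 ≡ 128 (mod 146)
142^16 ≡ 128^2 = 16384 ≡ 32 (mod 146)
142^32 ≡ 32^2 = 1024 ≡ 2 (mod 146)
142^64 ≡ 2^2 = 4 (mod 146)
142^128 ≡ 4^2 = 16 (mod 146)
142^256 ≡ 16^2 = 256 ≡ 110 (mod 146)
142^512 ≡ 110^2 = 12100 ≡ 128 (mod 146)
142^1024 ≡ 128^2 = 16384 ≡ 32 (mod 146)
142^1411 = 142^1024 × 142^256 × 142^128 × 142^2 × 142^1 ≡ 32 × 110 × 16 × 16 × 142 (mod 146).
Accumulate the product:
32 × 110 = 3520 ≡ 16
16 × 16 = 256 ≡ 110
110 × 16 = 1760 ≡ 8
8 × 142 = 1136 ≡ 114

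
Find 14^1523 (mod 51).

41

1523 in binary is 10111110011, i.e. 1523 = 1024 + 256 + 128 + 64 + 32 + 16 + 2 + 1.
14^1 ≡ 14 (mod 51)
14^2 ≡ 14^2 = 196 ≡ 43 (mod 51)
14^4 ≡ 43^2 = 1849 ≡ 13 (mod 51)
14^8 ≡ 13^2 = 169 ≡ 16 (mod 51)
14^16 ≡ 16^2 = 256 ≡ 1 (mod 51)
14^32 ≡ 1^2 = 1 (mod 51)
14^64 ≡ 1^2 = 1 (mod 51)
14^128 ≡ 1^2 = 1 (mod 51)
14^256 ≡ 1^2 = 1 (mod 51)
14^512 ≡ 1^2 = 1 (mod 51)
14^1024 ≡ 1^2 = 1 (mod 51)
14^1523 = 14^1024 · 14^256 · 14^128 · 14^64 · 14^32 · 14^16 · 14^2 · 14^1 ≡ 1 · 1 · 1 · 1 · 1 · 1 · 43 · 14 (mod 51).
Accumulate the product:
1 · 1 = 1
1 · 1 = 1
1 · 1 = 1
1 · 1 = 1
1 · 1 = 1
1 · 43 = 43
43 · 14 = 602 ≡ 41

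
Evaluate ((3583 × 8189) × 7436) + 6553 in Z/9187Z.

3583 × 8189 = 29341187 ≡ 7096 (mod 9187)
7096 × 7436 = 52765856 ≡ 4915 (mod 9187)
4915 + 6553 = 11468 ≡ 2281 (mod 9187)

2281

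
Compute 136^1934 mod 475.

1934 in binary is 11110001110, i.e. 1934 = 1024 + 512 + 256 + 128 + 8 + 4 + 2.
136^1 ≡ 136 (mod 475)
136^2 ≡ 136^2 = 18496 ≡ 446 (mod 475)
136^4 ≡ 446^2 = 198916 ≡ 366 (mod 475)
136^8 ≡ 366^2 = 133956 ≡ 6 (mod 475)
136^16 ≡ 6^2 = 36 (mod 475)
136^32 ≡ 36^2 = 1296 ≡ 346 (mod 475)
136^64 ≡ 346^2 = 119716 ≡ 16 (mod 475)
136^128 ≡ 16^2 = 256 (mod 475)
136^256 ≡ 256^2 = 65536 ≡ 461 (mod 475)
136^512 ≡ 461^2 = 212521 ≡ 196 (mod 475)
136^1024 ≡ 196^2 = 38416 ≡ 416 (mod 475)
136^1934 = 136^1024 * 136^512 * 136^256 * 136^128 * 136^8 * 136^4 * 136^2 ≡ 416 * 196 * 461 * 256 * 6 * 366 * 446 (mod 475).
Accumulate the product:
416 * 196 = 81536 ≡ 311
311 * 461 = 143371 ≡ 396
396 * 256 = 101376 ≡ 201
201 * 6 = 1206 ≡ 256
256 * 366 = 93696 ≡ 121
121 * 446 = 53966 ≡ 291

291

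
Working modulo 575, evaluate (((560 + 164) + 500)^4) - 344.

557

560 + 164 = 724 ≡ 149 (mod 575)
149 + 500 = 649 ≡ 74 (mod 575)
(74)^4 ≡ 326 (mod 575)
326 - 344 = -18 ≡ 557 (mod 575)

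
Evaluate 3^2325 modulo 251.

149

2325 in binary is 100100010101, i.e. 2325 = 2048 + 256 + 16 + 4 + 1.
3^1 ≡ 3 (mod 251)
3^2 ≡ 3^2 = 9 (mod 251)
3^4 ≡ 9^2 = 81 (mod 251)
3^8 ≡ 81^2 = 6561 ≡ 35 (mod 251)
3^16 ≡ 35^2 = 1225 ≡ 221 (mod 251)
3^32 ≡ 221^2 = 48841 ≡ 147 (mod 251)
3^64 ≡ 147^2 = 21609 ≡ 23 (mod 251)
3^128 ≡ 23^2 = 529 ≡ 27 (mod 251)
3^256 ≡ 27^2 = 729 ≡ 227 (mod 251)
3^512 ≡ 227^2 = 51529 ≡ 74 (mod 251)
3^1024 ≡ 74^2 = 5476 ≡ 205 (mod 251)
3^2048 ≡ 205^2 = 42025 ≡ 108 (mod 251)
3^2325 = 3^2048 · 3^256 · 3^16 · 3^4 · 3^1 ≡ 108 · 227 · 221 · 81 · 3 (mod 251).
Accumulate the product:
108 · 227 = 24516 ≡ 169
169 · 221 = 37349 ≡ 201
201 · 81 = 16281 ≡ 217
217 · 3 = 651 ≡ 149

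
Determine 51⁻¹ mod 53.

By the extended Euclidean algorithm:
53 = 1·51 + 2
51 = 25·2 + 1
2 = 2·1 + 0
gcd(51, 53) = 1, so the inverse exists.
Bézout: 1 = −25·53 + 26·51.
So 51⁻¹ ≡ 26 (mod 53).

26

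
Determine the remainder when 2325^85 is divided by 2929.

2789

Compute successive squares:
85 in binary is 1010101, i.e. 85 = 64 + 16 + 4 + 1.
2325^1 ≡ 2325 (mod 2929)
2325^2 ≡ 2325^2 = 5405625 ≡ 1620 (mod 2929)
2325^4 ≡ 1620^2 = 2624400 ≡ 16 (mod 2929)
2325^8 ≡ 16^2 = 256 (mod 2929)
2325^16 ≡ 256^2 = 65536 ≡ 1098 (mod 2929)
2325^32 ≡ 1098^2 = 1205604 ≡ 1785 (mod 2929)
2325^64 ≡ 1785^2 = 3186225 ≡ 2402 (mod 2929)
2325^85 = 2325^64 × 2325^16 × 2325^4 × 2325^1 ≡ 2402 × 1098 × 16 × 2325 (mod 2929).
Accumulate the product:
2402 × 1098 = 2637396 ≡ 1296
1296 × 16 = 20736 ≡ 233
233 × 2325 = 541725 ≡ 2789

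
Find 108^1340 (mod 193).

By square-and-multiply:
1340 in binary is 10100111100, i.e. 1340 = 1024 + 256 + 32 + 16 + 8 + 4.
108^1 ≡ 108 (mod 193)
108^2 ≡ 108^2 = 11664 ≡ 84 (mod 193)
108^4 ≡ 84^2 = 7056 ≡ 108 (mod 193)
108^8 ≡ 108^2 = 11664 ≡ 84 (mod 193)
108^16 ≡ 84^2 = 7056 ≡ 108 (mod 193)
108^32 ≡ 108^2 = 11664 ≡ 84 (mod 193)
108^64 ≡ 84^2 = 7056 ≡ 108 (mod 193)
108^128 ≡ 108^2 = 11664 ≡ 84 (mod 193)
108^256 ≡ 84^2 = 7056 ≡ 108 (mod 193)
108^512 ≡ 108^2 = 11664 ≡ 84 (mod 193)
108^1024 ≡ 84^2 = 7056 ≡ 108 (mod 193)
108^1340 = 108^1024 · 108^256 · 108^32 · 108^16 · 108^8 · 108^4 ≡ 108 · 108 · 84 · 108 · 84 · 108 (mod 193).
Accumulate the product:
108 · 108 = 11664 ≡ 84
84 · 84 = 7056 ≡ 108
108 · 108 = 11664 ≡ 84
84 · 84 = 7056 ≡ 108
108 · 108 = 11664 ≡ 84

84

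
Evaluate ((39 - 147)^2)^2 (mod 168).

144

39 - 147 = -108 ≡ 60 (mod 168)
(60)^2 ≡ 72 (mod 168)
(72)^2 ≡ 144 (mod 168)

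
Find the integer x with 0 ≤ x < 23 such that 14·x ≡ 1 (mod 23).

23 = 1×14 + 9
14 = 1×9 + 5
9 = 1×5 + 4
5 = 1×4 + 1
4 = 4×1 + 0
gcd(14, 23) = 1, so the inverse exists.
Back-substitute for 1:
1 = 1×5 − 1×4
  = −1×9 + 2×5
  = 2×14 − 3×9
  = −3×23 + 5×14
So 14⁻¹ ≡ 5 (mod 23).

5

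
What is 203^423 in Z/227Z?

423 in binary is 110100111, i.e. 423 = 256 + 128 + 32 + 4 + 2 + 1.
203^1 ≡ 203 (mod 227)
203^2 ≡ 203^2 = 41209 ≡ 122 (mod 227)
203^4 ≡ 122^2 = 14884 ≡ 129 (mod 227)
203^8 ≡ 129^2 = 16641 ≡ 70 (mod 227)
203^16 ≡ 70^2 = 4900 ≡ 133 (mod 227)
203^32 ≡ 133^2 = 17689 ≡ 210 (mod 227)
203^64 ≡ 210^2 = 44100 ≡ 62 (mod 227)
203^128 ≡ 62^2 = 3844 ≡ 212 (mod 227)
203^256 ≡ 212^2 = 44944 ≡ 225 (mod 227)
203^423 = 203^256 × 203^128 × 203^32 × 203^4 × 203^2 × 203^1 ≡ 225 × 212 × 210 × 129 × 122 × 203 (mod 227).
Accumulate the product:
225 × 212 = 47700 ≡ 30
30 × 210 = 6300 ≡ 171
171 × 129 = 22059 ≡ 40
40 × 122 = 4880 ≡ 113
113 × 203 = 22939 ≡ 12

12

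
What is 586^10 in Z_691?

Using repeated squaring:
10 in binary is 1010, i.e. 10 = 8 + 2.
586^1 ≡ 586 (mod 691)
586^2 ≡ 586^2 = 343396 ≡ 660 (mod 691)
586^4 ≡ 660^2 = 435600 ≡ 270 (mod 691)
586^8 ≡ 270^2 = 72900 ≡ 345 (mod 691)
586^10 = 586^8 * 586^2 ≡ 345 * 660 (mod 691).
345 * 660 = 227700 ≡ 361 (mod 691).

361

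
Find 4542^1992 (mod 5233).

3247

4542^1 ≡ 4542 (mod 5233)
4542^2 ≡ 4542^2 = 20629764 ≡ 1278 (mod 5233)
4542^4 ≡ 1278^2 = 1633284 ≡ 588 (mod 5233)
4542^8 ≡ 588^2 = 345744 ≡ 366 (mod 5233)
4542^16 ≡ 366^2 = 133956 ≡ 3131 (mod 5233)
4542^32 ≡ 3131^2 = 9803161 ≡ 1752 (mod 5233)
4542^64 ≡ 1752^2 = 3069504 ≡ 2966 (mod 5233)
4542^128 ≡ 2966^2 = 8797156 ≡ 483 (mod 5233)
4542^256 ≡ 483^2 = 233289 ≡ 3037 (mod 5233)
4542^512 ≡ 3037^2 = 9223369 ≡ 2823 (mod 5233)
4542^1024 ≡ 2823^2 = 7969329 ≡ 4703 (mod 5233)
4542^1992 = 4542^1024 × 4542^512 × 4542^256 × 4542^128 × 4542^64 × 4542^8 ≡ 4703 × 2823 × 3037 × 483 × 2966 × 366 (mod 5233).
Accumulate the product:
4703 × 2823 = 13276569 ≡ 448
448 × 3037 = 1360576 ≡ 5229
5229 × 483 = 2525607 ≡ 3301
3301 × 2966 = 9790766 ≡ 5056
5056 × 366 = 1850496 ≡ 3247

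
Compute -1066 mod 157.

-1066 = -7×157 + 33, so -1066 ≡ 33 (mod 157).

33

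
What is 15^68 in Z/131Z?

100

Compute successive squares:
68 in binary is 1000100, i.e. 68 = 64 + 4.
15^1 ≡ 15 (mod 131)
15^2 ≡ 15^2 = 225 ≡ 94 (mod 131)
15^4 ≡ 94^2 = 8836 ≡ 59 (mod 131)
15^8 ≡ 59^2 = 3481 ≡ 75 (mod 131)
15^16 ≡ 75^2 = 5625 ≡ 123 (mod 131)
15^32 ≡ 123^2 = 15129 ≡ 64 (mod 131)
15^64 ≡ 64^2 = 4096 ≡ 35 (mod 131)
15^68 = 15^64 · 15^4 ≡ 35 · 59 (mod 131).
35 · 59 = 2065 ≡ 100 (mod 131).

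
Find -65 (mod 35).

5

-65 = -2·35 + 5, so -65 ≡ 5 (mod 35).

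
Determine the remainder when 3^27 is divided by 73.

27

Compute successive squares:
27 in binary is 11011, i.e. 27 = 16 + 8 + 2 + 1.
3^1 ≡ 3 (mod 73)
3^2 ≡ 3^2 = 9 (mod 73)
3^4 ≡ 9^2 = 81 ≡ 8 (mod 73)
3^8 ≡ 8^2 = 64 (mod 73)
3^16 ≡ 64^2 = 4096 ≡ 8 (mod 73)
3^27 = 3^16 × 3^8 × 3^2 × 3^1 ≡ 8 × 64 × 9 × 3 (mod 73).
Accumulate the product:
8 × 64 = 512 ≡ 1
1 × 9 = 9
9 × 3 = 27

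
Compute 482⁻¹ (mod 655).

53

Apply the Euclidean algorithm and back-substitute:
655 = 1·482 + 173
482 = 2·173 + 136
173 = 1·136 + 37
136 = 3·37 + 25
37 = 1·25 + 12
25 = 2·12 + 1
12 = 12·1 + 0
gcd(482, 655) = 1, so the inverse exists.
Bézout: 1 = −39·655 + 53·482.
So 482⁻¹ ≡ 53 (mod 655).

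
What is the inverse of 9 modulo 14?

11

By the extended Euclidean algorithm:
14 = 1×9 + 5
9 = 1×5 + 4
5 = 1×4 + 1
4 = 4×1 + 0
gcd(9, 14) = 1, so the inverse exists.
Back-substitute for 1:
1 = 1×5 − 1×4
  = −1×9 + 2×5
  = 2×14 − 3×9
So 9⁻¹ ≡ −3 ≡ 11 (mod 14).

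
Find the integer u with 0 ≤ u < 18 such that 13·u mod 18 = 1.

Run the extended Euclidean algorithm:
18 = 1·13 + 5
13 = 2·5 + 3
5 = 1·3 + 2
3 = 1·2 + 1
2 = 2·1 + 0
gcd(13, 18) = 1, so the inverse exists.
Bézout: 1 = −5·18 + 7·13.
So 13⁻¹ ≡ 7 (mod 18).

7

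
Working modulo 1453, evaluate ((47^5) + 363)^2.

(47)^5 ≡ 581 (mod 1453)
581 + 363 = 944
(944)^2 ≡ 447 (mod 1453)

447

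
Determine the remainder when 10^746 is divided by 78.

746 in binary is 1011101010, i.e. 746 = 512 + 128 + 64 + 32 + 8 + 2.
10^1 ≡ 10 (mod 78)
10^2 ≡ 10^2 = 100 ≡ 22 (mod 78)
10^4 ≡ 22^2 = 484 ≡ 16 (mod 78)
10^8 ≡ 16^2 = 256 ≡ 22 (mod 78)
10^16 ≡ 22^2 = 484 ≡ 16 (mod 78)
10^32 ≡ 16^2 = 256 ≡ 22 (mod 78)
10^64 ≡ 22^2 = 484 ≡ 16 (mod 78)
10^128 ≡ 16^2 = 256 ≡ 22 (mod 78)
10^256 ≡ 22^2 = 484 ≡ 16 (mod 78)
10^512 ≡ 16^2 = 256 ≡ 22 (mod 78)
10^746 = 10^512 × 10^128 × 10^64 × 10^32 × 10^8 × 10^2 ≡ 22 × 22 × 16 × 22 × 22 × 22 (mod 78).
Accumulate the product:
22 × 22 = 484 ≡ 16
16 × 16 = 256 ≡ 22
22 × 22 = 484 ≡ 16
16 × 22 = 352 ≡ 40
40 × 22 = 880 ≡ 22

22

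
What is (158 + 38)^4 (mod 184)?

128

158 + 38 = 196 ≡ 12 (mod 184)
(12)^4 ≡ 128 (mod 184)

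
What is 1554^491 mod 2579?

1015

Using repeated squaring:
1554^1 ≡ 1554 (mod 2579)
1554^2 ≡ 1554^2 = 2414916 ≡ 972 (mod 2579)
1554^4 ≡ 972^2 = 944784 ≡ 870 (mod 2579)
1554^8 ≡ 870^2 = 756900 ≡ 1253 (mod 2579)
1554^16 ≡ 1253^2 = 1570009 ≡ 1977 (mod 2579)
1554^32 ≡ 1977^2 = 3908529 ≡ 1344 (mod 2579)
1554^64 ≡ 1344^2 = 1806336 ≡ 1036 (mod 2579)
1554^128 ≡ 1036^2 = 1073296 ≡ 432 (mod 2579)
1554^256 ≡ 432^2 = 186624 ≡ 936 (mod 2579)
1554^491 = 1554^256 × 1554^128 × 1554^64 × 1554^32 × 1554^8 × 1554^2 × 1554^1 ≡ 936 × 432 × 1036 × 1344 × 1253 × 972 × 1554 (mod 2579).
Accumulate the product:
936 × 432 = 404352 ≡ 2028
2028 × 1036 = 2101008 ≡ 1702
1702 × 1344 = 2287488 ≡ 2494
2494 × 1253 = 3124982 ≡ 1813
1813 × 972 = 1762236 ≡ 779
779 × 1554 = 1210566 ≡ 1015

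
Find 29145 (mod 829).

29145 = 35*829 + 130, so 29145 ≡ 130 (mod 829).

130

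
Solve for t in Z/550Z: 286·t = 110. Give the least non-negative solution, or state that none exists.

10

gcd(286, 550) = 22, and 22 | 110, so solutions exist.
Divide through by 22: 13·t mod 25 = 5.
13⁻¹ ≡ 2 (mod 25).
t ≡ 2·5 ≡ 10 (mod 25).
The smallest non-negative solution is t = 10.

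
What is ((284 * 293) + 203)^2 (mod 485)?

25

284 * 293 = 83212 ≡ 277 (mod 485)
277 + 203 = 480
(480)^2 ≡ 25 (mod 485)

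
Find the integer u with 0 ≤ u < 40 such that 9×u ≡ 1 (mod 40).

Run the extended Euclidean algorithm:
40 = 4*9 + 4
9 = 2*4 + 1
4 = 4*1 + 0
gcd(9, 40) = 1, so the inverse exists.
Back-substitute for 1:
1 = 1*9 − 2*4
  = −2*40 + 9*9
So 9⁻¹ ≡ 9 (mod 40).

9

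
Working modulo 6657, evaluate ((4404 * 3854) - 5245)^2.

4645

4404 * 3854 = 16973016 ≡ 4323 (mod 6657)
4323 - 5245 = -922 ≡ 5735 (mod 6657)
(5735)^2 ≡ 4645 (mod 6657)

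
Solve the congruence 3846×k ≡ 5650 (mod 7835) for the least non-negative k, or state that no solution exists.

5400

gcd(3846, 7835) = 1, so a unique solution mod 7835 exists.
3846⁻¹ ≡ 1041 (mod 7835).
k ≡ 1041×5650 ≡ 5400 (mod 7835).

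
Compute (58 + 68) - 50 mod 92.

76

58 + 68 = 126 ≡ 34 (mod 92)
34 - 50 = -16 ≡ 76 (mod 92)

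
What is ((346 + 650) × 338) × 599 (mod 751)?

391

346 + 650 = 996 ≡ 245 (mod 751)
245 × 338 = 82810 ≡ 200 (mod 751)
200 × 599 = 119800 ≡ 391 (mod 751)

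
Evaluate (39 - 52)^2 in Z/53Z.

39 - 52 = -13 ≡ 40 (mod 53)
(40)^2 ≡ 10 (mod 53)

10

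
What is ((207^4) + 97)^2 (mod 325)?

179

(207)^4 ≡ 1 (mod 325)
1 + 97 = 98
(98)^2 ≡ 179 (mod 325)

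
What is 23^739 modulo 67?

Compute successive squares:
739 in binary is 1011100011, i.e. 739 = 512 + 128 + 64 + 32 + 2 + 1.
23^1 ≡ 23 (mod 67)
23^2 ≡ 23^2 = 529 ≡ 60 (mod 67)
23^4 ≡ 60^2 = 3600 ≡ 49 (mod 67)
23^8 ≡ 49^2 = 2401 ≡ 56 (mod 67)
23^16 ≡ 56^2 = 3136 ≡ 54 (mod 67)
23^32 ≡ 54^2 = 2916 ≡ 35 (mod 67)
23^64 ≡ 35^2 = 1225 ≡ 19 (mod 67)
23^128 ≡ 19^2 = 361 ≡ 26 (mod 67)
23^256 ≡ 26^2 = 676 ≡ 6 (mod 67)
23^512 ≡ 6^2 = 36 (mod 67)
23^739 = 23^512 · 23^128 · 23^64 · 23^32 · 23^2 · 23^1 ≡ 36 · 26 · 19 · 35 · 60 · 23 (mod 67).
Accumulate the product:
36 · 26 = 936 ≡ 65
65 · 19 = 1235 ≡ 29
29 · 35 = 1015 ≡ 10
10 · 60 = 600 ≡ 64
64 · 23 = 1472 ≡ 65

65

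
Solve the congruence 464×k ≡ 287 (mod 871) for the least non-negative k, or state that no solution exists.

gcd(464, 871) = 1, so a unique solution mod 871 exists.
464⁻¹ ≡ 107 (mod 871).
k ≡ 107×287 ≡ 224 (mod 871).

224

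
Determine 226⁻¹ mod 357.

109

357 = 1×226 + 131
226 = 1×131 + 95
131 = 1×95 + 36
95 = 2×36 + 23
36 = 1×23 + 13
23 = 1×13 + 10
13 = 1×10 + 3
10 = 3×3 + 1
3 = 3×1 + 0
gcd(226, 357) = 1, so the inverse exists.
Bézout: 1 = −69×357 + 109×226.
So 226⁻¹ ≡ 109 (mod 357).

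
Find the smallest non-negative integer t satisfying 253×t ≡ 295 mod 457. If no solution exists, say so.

68

gcd(253, 457) = 1, so a unique solution mod 457 exists.
253⁻¹ ≡ 56 (mod 457).
t ≡ 56×295 ≡ 68 (mod 457).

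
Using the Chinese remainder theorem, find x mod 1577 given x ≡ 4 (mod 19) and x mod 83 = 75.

19⁻¹ mod 83: 19·35 ≡ 1 (mod 83), so 19⁻¹ ≡ 35.
x = 4 + 19·((75 − 4)·35 mod 83) = 4 + 19·78 = 1486.

1486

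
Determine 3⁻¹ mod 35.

12

35 = 11·3 + 2
3 = 1·2 + 1
2 = 2·1 + 0
gcd(3, 35) = 1, so the inverse exists.
Back-substitute for 1:
1 = 1·3 − 1·2
  = −1·35 + 12·3
So 3⁻¹ ≡ 12 (mod 35).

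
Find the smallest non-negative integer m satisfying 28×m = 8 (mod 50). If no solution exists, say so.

gcd(28, 50) = 2, and 2 | 8, so solutions exist.
Divide through by 2: 14×m ≡ 4 mod 25.
14⁻¹ ≡ 9 (mod 25).
m ≡ 9×4 ≡ 11 (mod 25).
The smallest non-negative solution is m = 11.

11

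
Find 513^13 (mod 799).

556

Using repeated squaring:
513^1 ≡ 513 (mod 799)
513^2 ≡ 513^2 = 263169 ≡ 298 (mod 799)
513^4 ≡ 298^2 = 88804 ≡ 115 (mod 799)
513^8 ≡ 115^2 = 13225 ≡ 441 (mod 799)
513^13 = 513^8 * 513^4 * 513^1 ≡ 441 * 115 * 513 (mod 799).
Accumulate the product:
441 * 115 = 50715 ≡ 378
378 * 513 = 193914 ≡ 556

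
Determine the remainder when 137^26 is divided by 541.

380

137^1 ≡ 137 (mod 541)
137^2 ≡ 137^2 = 18769 ≡ 375 (mod 541)
137^4 ≡ 375^2 = 140625 ≡ 506 (mod 541)
137^8 ≡ 506^2 = 256036 ≡ 143 (mod 541)
137^16 ≡ 143^2 = 20449 ≡ 432 (mod 541)
137^26 = 137^16 × 137^8 × 137^2 ≡ 432 × 143 × 375 (mod 541).
Accumulate the product:
432 × 143 = 61776 ≡ 102
102 × 375 = 38250 ≡ 380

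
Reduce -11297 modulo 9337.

7377

-11297 = -2×9337 + 7377, so -11297 ≡ 7377 (mod 9337).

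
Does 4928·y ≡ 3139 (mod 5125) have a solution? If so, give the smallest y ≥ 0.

gcd(4928, 5125) = 1, so a unique solution mod 5125 exists.
4928⁻¹ ≡ 1717 (mod 5125).
y ≡ 1717·3139 ≡ 3288 (mod 5125).

3288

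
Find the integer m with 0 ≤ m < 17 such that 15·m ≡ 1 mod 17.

17 = 1*15 + 2
15 = 7*2 + 1
2 = 2*1 + 0
gcd(15, 17) = 1, so the inverse exists.
Back-substitute for 1:
1 = 1*15 − 7*2
  = −7*17 + 8*15
So 15⁻¹ ≡ 8 (mod 17).

8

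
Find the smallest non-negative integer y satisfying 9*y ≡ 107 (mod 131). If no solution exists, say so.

41

gcd(9, 131) = 1, so a unique solution mod 131 exists.
9⁻¹ ≡ 102 (mod 131).
y ≡ 102*107 ≡ 41 (mod 131).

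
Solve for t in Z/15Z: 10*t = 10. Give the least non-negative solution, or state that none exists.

1

gcd(10, 15) = 5, and 5 | 10, so solutions exist.
Divide through by 5: 2*t = 2 (mod 3).
2⁻¹ ≡ 2 (mod 3).
t ≡ 2*2 ≡ 1 (mod 3).
The smallest non-negative solution is t = 1.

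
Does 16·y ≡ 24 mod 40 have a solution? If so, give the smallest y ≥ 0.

4

gcd(16, 40) = 8, and 8 | 24, so solutions exist.
Divide through by 8: 2·y = 3 (mod 5).
2⁻¹ ≡ 3 (mod 5).
y ≡ 3·3 ≡ 4 (mod 5).
The smallest non-negative solution is y = 4.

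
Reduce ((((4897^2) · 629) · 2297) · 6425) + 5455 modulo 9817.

5841

(4897)^2 ≡ 7495 (mod 9817)
7495 · 629 = 4714355 ≡ 2195 (mod 9817)
2195 · 2297 = 5041915 ≡ 5794 (mod 9817)
5794 · 6425 = 37226450 ≡ 386 (mod 9817)
386 + 5455 = 5841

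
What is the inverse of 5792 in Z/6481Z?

By the extended Euclidean algorithm:
6481 = 1×5792 + 689
5792 = 8×689 + 280
689 = 2×280 + 129
280 = 2×129 + 22
129 = 5×22 + 19
22 = 1×19 + 3
19 = 6×3 + 1
3 = 3×1 + 0
gcd(5792, 6481) = 1, so the inverse exists.
Bézout: 1 = 1841×6481 − 2060×5792.
So 5792⁻¹ ≡ −2060 ≡ 4421 (mod 6481).

4421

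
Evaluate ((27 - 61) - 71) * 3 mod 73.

27 - 61 = -34 ≡ 39 (mod 73)
39 - 71 = -32 ≡ 41 (mod 73)
41 * 3 = 123 ≡ 50 (mod 73)

50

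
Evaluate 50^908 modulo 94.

By square-and-multiply:
908 in binary is 1110001100, i.e. 908 = 512 + 256 + 128 + 8 + 4.
50^1 ≡ 50 (mod 94)
50^2 ≡ 50^2 = 2500 ≡ 56 (mod 94)
50^4 ≡ 56^2 = 3136 ≡ 34 (mod 94)
50^8 ≡ 34^2 = 1156 ≡ 28 (mod 94)
50^16 ≡ 28^2 = 784 ≡ 32 (mod 94)
50^32 ≡ 32^2 = 1024 ≡ 84 (mod 94)
50^64 ≡ 84^2 = 7056 ≡ 6 (mod 94)
50^128 ≡ 6^2 = 36 (mod 94)
50^256 ≡ 36^2 = 1296 ≡ 74 (mod 94)
50^512 ≡ 74^2 = 5476 ≡ 24 (mod 94)
50^908 = 50^512 × 50^256 × 50^128 × 50^8 × 50^4 ≡ 24 × 74 × 36 × 28 × 34 (mod 94).
Accumulate the product:
24 × 74 = 1776 ≡ 84
84 × 36 = 3024 ≡ 16
16 × 28 = 448 ≡ 72
72 × 34 = 2448 ≡ 4

4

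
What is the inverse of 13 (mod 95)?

22

95 = 7*13 + 4
13 = 3*4 + 1
4 = 4*1 + 0
gcd(13, 95) = 1, so the inverse exists.
Back-substitute for 1:
1 = 1*13 − 3*4
  = −3*95 + 22*13
So 13⁻¹ ≡ 22 (mod 95).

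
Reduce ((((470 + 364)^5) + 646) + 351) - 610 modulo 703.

470 + 364 = 834 ≡ 131 (mod 703)
(131)^5 ≡ 462 (mod 703)
462 + 646 = 1108 ≡ 405 (mod 703)
405 + 351 = 756 ≡ 53 (mod 703)
53 - 610 = -557 ≡ 146 (mod 703)

146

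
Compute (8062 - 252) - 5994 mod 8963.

1816

8062 - 252 = 7810
7810 - 5994 = 1816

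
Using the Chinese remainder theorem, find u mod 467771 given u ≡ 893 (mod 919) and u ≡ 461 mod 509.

260051

919⁻¹ mod 509: 919·473 ≡ 1 (mod 509), so 919⁻¹ ≡ 473.
u = 893 + 919·((461 − 893)·473 mod 509) = 893 + 919·282 = 260051.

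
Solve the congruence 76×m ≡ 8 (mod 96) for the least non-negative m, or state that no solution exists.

14

gcd(76, 96) = 4, and 4 | 8, so solutions exist.
Divide through by 4: 19×m = 2 (mod 24).
19⁻¹ ≡ 19 (mod 24).
m ≡ 19×2 ≡ 14 (mod 24).
The smallest non-negative solution is m = 14.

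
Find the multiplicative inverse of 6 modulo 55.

46

Apply the Euclidean algorithm and back-substitute:
55 = 9*6 + 1
6 = 6*1 + 0
gcd(6, 55) = 1, so the inverse exists.
Back-substitute for 1:
1 = 1*55 − 9*6
So 6⁻¹ ≡ −9 ≡ 46 (mod 55).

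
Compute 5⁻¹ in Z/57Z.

23

Apply the Euclidean algorithm and back-substitute:
57 = 11*5 + 2
5 = 2*2 + 1
2 = 2*1 + 0
gcd(5, 57) = 1, so the inverse exists.
Back-substitute for 1:
1 = 1*5 − 2*2
  = −2*57 + 23*5
So 5⁻¹ ≡ 23 (mod 57).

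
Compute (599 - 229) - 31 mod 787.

599 - 229 = 370
370 - 31 = 339

339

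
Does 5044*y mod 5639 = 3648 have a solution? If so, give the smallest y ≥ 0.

gcd(5044, 5639) = 1, so a unique solution mod 5639 exists.
5044⁻¹ ≡ 417 (mod 5639).
y ≡ 417*3648 ≡ 4325 (mod 5639).

4325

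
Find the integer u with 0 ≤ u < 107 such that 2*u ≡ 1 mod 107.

54

By the extended Euclidean algorithm:
107 = 53*2 + 1
2 = 2*1 + 0
gcd(2, 107) = 1, so the inverse exists.
Back-substitute for 1:
1 = 1*107 − 53*2
So 2⁻¹ ≡ −53 ≡ 54 (mod 107).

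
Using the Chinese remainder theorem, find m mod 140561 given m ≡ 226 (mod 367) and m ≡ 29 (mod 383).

367⁻¹ mod 383: 367*359 ≡ 1 (mod 383), so 367⁻¹ ≡ 359.
m = 226 + 367*((29 − 226)*359 mod 383) = 226 + 367*132 = 48670.

48670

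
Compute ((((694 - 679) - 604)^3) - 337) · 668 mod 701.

694 - 679 = 15
15 - 604 = -589 ≡ 112 (mod 701)
(112)^3 ≡ 124 (mod 701)
124 - 337 = -213 ≡ 488 (mod 701)
488 · 668 = 325984 ≡ 19 (mod 701)

19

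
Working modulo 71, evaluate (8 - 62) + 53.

70

8 - 62 = -54 ≡ 17 (mod 71)
17 + 53 = 70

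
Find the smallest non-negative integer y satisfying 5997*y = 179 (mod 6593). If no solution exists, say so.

3617

gcd(5997, 6593) = 1, so a unique solution mod 6593 exists.
5997⁻¹ ≡ 1604 (mod 6593).
y ≡ 1604*179 ≡ 3617 (mod 6593).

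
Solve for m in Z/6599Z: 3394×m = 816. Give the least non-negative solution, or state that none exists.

gcd(3394, 6599) = 1, so a unique solution mod 6599 exists.
3394⁻¹ ≡ 2479 (mod 6599).
m ≡ 2479×816 ≡ 3570 (mod 6599).

3570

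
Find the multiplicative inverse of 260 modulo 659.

256

By the extended Euclidean algorithm:
659 = 2*260 + 139
260 = 1*139 + 121
139 = 1*121 + 18
121 = 6*18 + 13
18 = 1*13 + 5
13 = 2*5 + 3
5 = 1*3 + 2
3 = 1*2 + 1
2 = 2*1 + 0
gcd(260, 659) = 1, so the inverse exists.
Back-substitute for 1:
1 = 1*3 − 1*2
  = −1*5 + 2*3
  = 2*13 − 5*5
  = −5*18 + 7*13
  = 7*121 − 47*18
  = −47*139 + 54*121
  = 54*260 − 101*139
  = −101*659 + 256*260
So 260⁻¹ ≡ 256 (mod 659).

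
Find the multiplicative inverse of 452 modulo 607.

607 = 1*452 + 155
452 = 2*155 + 142
155 = 1*142 + 13
142 = 10*13 + 12
13 = 1*12 + 1
12 = 12*1 + 0
gcd(452, 607) = 1, so the inverse exists.
Bézout: 1 = 35*607 − 47*452.
So 452⁻¹ ≡ −47 ≡ 560 (mod 607).

560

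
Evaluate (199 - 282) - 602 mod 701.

199 - 282 = -83 ≡ 618 (mod 701)
618 - 602 = 16

16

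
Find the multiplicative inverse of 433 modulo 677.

480

By the extended Euclidean algorithm:
677 = 1·433 + 244
433 = 1·244 + 189
244 = 1·189 + 55
189 = 3·55 + 24
55 = 2·24 + 7
24 = 3·7 + 3
7 = 2·3 + 1
3 = 3·1 + 0
gcd(433, 677) = 1, so the inverse exists.
Back-substitute for 1:
1 = 1·7 − 2·3
  = −2·24 + 7·7
  = 7·55 − 16·24
  = −16·189 + 55·55
  = 55·244 − 71·189
  = −71·433 + 126·244
  = 126·677 − 197·433
So 433⁻¹ ≡ −197 ≡ 480 (mod 677).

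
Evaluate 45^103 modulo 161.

45

By square-and-multiply:
103 in binary is 1100111, i.e. 103 = 64 + 32 + 4 + 2 + 1.
45^1 ≡ 45 (mod 161)
45^2 ≡ 45^2 = 2025 ≡ 93 (mod 161)
45^4 ≡ 93^2 = 8649 ≡ 116 (mod 161)
45^8 ≡ 116^2 = 13456 ≡ 93 (mod 161)
45^16 ≡ 93^2 = 8649 ≡ 116 (mod 161)
45^32 ≡ 116^2 = 13456 ≡ 93 (mod 161)
45^64 ≡ 93^2 = 8649 ≡ 116 (mod 161)
45^103 = 45^64 × 45^32 × 45^4 × 45^2 × 45^1 ≡ 116 × 93 × 116 × 93 × 45 (mod 161).
Accumulate the product:
116 × 93 = 10788 ≡ 1
1 × 116 = 116
116 × 93 = 10788 ≡ 1
1 × 45 = 45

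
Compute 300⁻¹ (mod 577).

Run the extended Euclidean algorithm:
577 = 1*300 + 277
300 = 1*277 + 23
277 = 12*23 + 1
23 = 23*1 + 0
gcd(300, 577) = 1, so the inverse exists.
Bézout: 1 = 13*577 − 25*300.
So 300⁻¹ ≡ −25 ≡ 552 (mod 577).

552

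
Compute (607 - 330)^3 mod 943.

607 - 330 = 277
(277)^3 ≡ 599 (mod 943)

599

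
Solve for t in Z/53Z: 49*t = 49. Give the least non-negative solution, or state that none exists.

gcd(49, 53) = 1, so a unique solution mod 53 exists.
49⁻¹ ≡ 13 (mod 53).
t ≡ 13*49 ≡ 1 (mod 53).

1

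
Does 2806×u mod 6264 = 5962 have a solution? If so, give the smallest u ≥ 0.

gcd(2806, 6264) = 2, and 2 | 5962, so solutions exist.
Divide through by 2: 1403×u ≡ 2981 mod 3132.
1403⁻¹ ≡ 1835 (mod 3132).
u ≡ 1835×2981 ≡ 1663 (mod 3132).
The smallest non-negative solution is u = 1663.

1663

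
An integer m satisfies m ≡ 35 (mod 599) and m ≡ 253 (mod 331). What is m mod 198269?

599⁻¹ mod 331: 599·21 ≡ 1 (mod 331), so 599⁻¹ ≡ 21.
m = 35 + 599·((253 − 35)·21 mod 331) = 35 + 599·275 = 164760.

164760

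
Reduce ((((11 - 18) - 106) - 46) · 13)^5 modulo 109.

11 - 18 = -7 ≡ 102 (mod 109)
102 - 106 = -4 ≡ 105 (mod 109)
105 - 46 = 59
59 · 13 = 767 ≡ 4 (mod 109)
(4)^5 ≡ 43 (mod 109)

43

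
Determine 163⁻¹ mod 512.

267

Apply the Euclidean algorithm and back-substitute:
512 = 3×163 + 23
163 = 7×23 + 2
23 = 11×2 + 1
2 = 2×1 + 0
gcd(163, 512) = 1, so the inverse exists.
Bézout: 1 = 78×512 − 245×163.
So 163⁻¹ ≡ −245 ≡ 267 (mod 512).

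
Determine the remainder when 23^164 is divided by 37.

26

164 in binary is 10100100, i.e. 164 = 128 + 32 + 4.
23^1 ≡ 23 (mod 37)
23^2 ≡ 23^2 = 529 ≡ 11 (mod 37)
23^4 ≡ 11^2 = 121 ≡ 10 (mod 37)
23^8 ≡ 10^2 = 100 ≡ 26 (mod 37)
23^16 ≡ 26^2 = 676 ≡ 10 (mod 37)
23^32 ≡ 10^2 = 100 ≡ 26 (mod 37)
23^64 ≡ 26^2 = 676 ≡ 10 (mod 37)
23^128 ≡ 10^2 = 100 ≡ 26 (mod 37)
23^164 = 23^128 · 23^32 · 23^4 ≡ 26 · 26 · 10 (mod 37).
Accumulate the product:
26 · 26 = 676 ≡ 10
10 · 10 = 100 ≡ 26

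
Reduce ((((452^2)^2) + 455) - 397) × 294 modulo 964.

852

(452)^2 ≡ 900 (mod 964)
(900)^2 ≡ 240 (mod 964)
240 + 455 = 695
695 - 397 = 298
298 × 294 = 87612 ≡ 852 (mod 964)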